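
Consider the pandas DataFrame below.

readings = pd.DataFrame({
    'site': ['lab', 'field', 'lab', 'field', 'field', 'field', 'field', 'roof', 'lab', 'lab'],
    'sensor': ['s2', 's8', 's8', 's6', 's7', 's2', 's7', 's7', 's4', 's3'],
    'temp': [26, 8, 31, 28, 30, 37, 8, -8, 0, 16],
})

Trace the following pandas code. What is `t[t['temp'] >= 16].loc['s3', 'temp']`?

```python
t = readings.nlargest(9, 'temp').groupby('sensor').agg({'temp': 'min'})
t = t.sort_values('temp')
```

16

take 9 rows with largest temp:
    site sensor  temp
5  field     s2    37
2    lab     s8    31
4  field     s7    30
3  field     s6    28
0    lab     s2    26
9    lab     s3    16
1  field     s8     8
6  field     s7     8
8    lab     s4     0
group by sensor, min of temp:
        temp
sensor      
s2        26
s3        16
s4         0
s6        28
s7         8
s8         8
sort by temp:
        temp
sensor      
s4         0
s7         8
s8         8
s3        16
s2        26
s6        28
filter rows where temp >= 16:
        temp
sensor      
s3        16
s2        26
s6        28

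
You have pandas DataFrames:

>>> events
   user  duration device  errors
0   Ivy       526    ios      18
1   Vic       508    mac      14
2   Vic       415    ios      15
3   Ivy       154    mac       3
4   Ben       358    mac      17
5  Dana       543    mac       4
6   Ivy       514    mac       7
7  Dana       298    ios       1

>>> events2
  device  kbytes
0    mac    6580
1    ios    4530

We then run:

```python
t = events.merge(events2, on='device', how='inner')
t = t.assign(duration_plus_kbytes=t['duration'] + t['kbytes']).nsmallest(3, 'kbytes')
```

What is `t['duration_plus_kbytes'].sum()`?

14829

merge on 'device' (how='inner') → 8 rows:
   user  duration device  errors  kbytes
0   Ivy       526    ios      18    4530
1   Vic       508    mac      14    6580
2   Vic       415    ios      15    4530
3   Ivy       154    mac       3    6580
4   Ben       358    mac      17    6580
5  Dana       543    mac       4    6580
6   Ivy       514    mac       7    6580
7  Dana       298    ios       1    4530
add column duration_plus_kbytes = t['duration'] + t['kbytes']:
   user  duration device  errors  kbytes  duration_plus_kbytes
0   Ivy       526    ios      18    4530                  5056
1   Vic       508    mac      14    6580                  7088
2   Vic       415    ios      15    4530                  4945
3   Ivy       154    mac       3    6580                  6734
4   Ben       358    mac      17    6580                  6938
5  Dana       543    mac       4    6580                  7123
6   Ivy       514    mac       7    6580                  7094
7  Dana       298    ios       1    4530                  4828
take 3 rows with smallest kbytes:
   user  duration device  errors  kbytes  duration_plus_kbytes
0   Ivy       526    ios      18    4530                  5056
2   Vic       415    ios      15    4530                  4945
7  Dana       298    ios       1    4530                  4828
Finally, sum of column 'duration_plus_kbytes' = 14829.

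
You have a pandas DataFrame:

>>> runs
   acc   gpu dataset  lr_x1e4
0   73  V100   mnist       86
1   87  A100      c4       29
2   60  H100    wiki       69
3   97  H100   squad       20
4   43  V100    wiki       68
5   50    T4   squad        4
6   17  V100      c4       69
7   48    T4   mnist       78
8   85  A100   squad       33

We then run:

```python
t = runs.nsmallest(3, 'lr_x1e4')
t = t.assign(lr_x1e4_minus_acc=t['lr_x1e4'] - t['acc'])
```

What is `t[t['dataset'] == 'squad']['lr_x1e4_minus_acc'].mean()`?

take 3 rows with smallest lr_x1e4:
   acc   gpu dataset  lr_x1e4
5   50    T4   squad        4
3   97  H100   squad       20
1   87  A100      c4       29
add column lr_x1e4_minus_acc = t['lr_x1e4'] - t['acc']:
   acc   gpu dataset  lr_x1e4  lr_x1e4_minus_acc
5   50    T4   squad        4                -46
3   97  H100   squad       20                -77
1   87  A100      c4       29                -58
filter rows where dataset == 'squad':
   acc   gpu dataset  lr_x1e4  lr_x1e4_minus_acc
5   50    T4   squad        4                -46
3   97  H100   squad       20                -77
Taking the mean of column 'lr_x1e4_minus_acc' gives -61.5.

-61.5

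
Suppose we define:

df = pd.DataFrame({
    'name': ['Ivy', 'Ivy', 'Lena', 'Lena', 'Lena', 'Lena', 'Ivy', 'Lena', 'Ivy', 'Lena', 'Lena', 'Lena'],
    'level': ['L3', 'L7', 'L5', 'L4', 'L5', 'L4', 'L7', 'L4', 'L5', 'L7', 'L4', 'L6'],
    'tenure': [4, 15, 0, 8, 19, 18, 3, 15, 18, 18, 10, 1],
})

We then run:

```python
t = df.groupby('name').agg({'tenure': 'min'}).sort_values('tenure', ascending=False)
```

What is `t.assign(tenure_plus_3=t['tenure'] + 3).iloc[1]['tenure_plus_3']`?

group by name, min of tenure:
      tenure
name        
Ivy        3
Lena       0
sort by tenure descending:
      tenure
name        
Ivy        3
Lena       0
add column tenure_plus_3 = t['tenure'] + 3:
      tenure  tenure_plus_3
name                       
Ivy        3              6
Lena       0              3

3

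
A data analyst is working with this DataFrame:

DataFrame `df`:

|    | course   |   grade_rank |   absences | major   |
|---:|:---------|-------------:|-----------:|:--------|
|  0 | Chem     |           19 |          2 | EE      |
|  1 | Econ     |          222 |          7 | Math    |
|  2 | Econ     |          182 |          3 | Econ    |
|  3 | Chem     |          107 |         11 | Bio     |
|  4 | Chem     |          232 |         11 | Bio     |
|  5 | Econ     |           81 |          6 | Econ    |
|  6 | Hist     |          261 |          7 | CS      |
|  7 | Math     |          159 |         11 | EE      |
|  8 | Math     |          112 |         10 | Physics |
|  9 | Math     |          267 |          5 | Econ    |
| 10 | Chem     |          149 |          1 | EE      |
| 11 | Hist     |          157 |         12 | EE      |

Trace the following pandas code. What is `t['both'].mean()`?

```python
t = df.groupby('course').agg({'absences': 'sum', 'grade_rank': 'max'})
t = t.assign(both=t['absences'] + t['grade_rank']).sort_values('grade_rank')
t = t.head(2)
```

group by course: sum(absences), max(grade_rank):
        absences  grade_rank
course                      
Chem          25         232
Econ          16         222
Hist          19         261
Math          26         267
add column both = t['absences'] + t['grade_rank']:
        absences  grade_rank  both
course                            
Chem          25         232   257
Econ          16         222   238
Hist          19         261   280
Math          26         267   293
sort by grade_rank:
        absences  grade_rank  both
course                            
Econ          16         222   238
Chem          25         232   257
Hist          19         261   280
Math          26         267   293
take first 2 rows:
        absences  grade_rank  both
course                            
Econ          16         222   238
Chem          25         232   257

247.5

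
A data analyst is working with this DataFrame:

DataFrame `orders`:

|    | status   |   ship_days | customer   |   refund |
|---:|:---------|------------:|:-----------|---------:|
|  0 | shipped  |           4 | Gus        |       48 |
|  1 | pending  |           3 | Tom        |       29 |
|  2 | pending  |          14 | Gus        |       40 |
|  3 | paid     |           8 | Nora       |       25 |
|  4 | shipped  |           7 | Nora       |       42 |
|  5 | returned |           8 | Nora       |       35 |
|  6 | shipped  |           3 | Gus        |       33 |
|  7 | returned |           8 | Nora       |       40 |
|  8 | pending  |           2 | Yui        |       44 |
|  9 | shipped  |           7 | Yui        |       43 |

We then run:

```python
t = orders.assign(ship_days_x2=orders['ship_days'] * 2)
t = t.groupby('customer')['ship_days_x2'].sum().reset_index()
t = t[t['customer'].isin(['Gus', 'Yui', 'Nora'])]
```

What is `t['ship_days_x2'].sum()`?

122

add column ship_days_x2 = orders['ship_days'] * 2:
     status  ship_days customer  refund  ship_days_x2
0   shipped          4      Gus      48             8
1   pending          3      Tom      29             6
2   pending         14      Gus      40            28
3      paid          8     Nora      25            16
4   shipped          7     Nora      42            14
5  returned          8     Nora      35            16
6   shipped          3      Gus      33             6
7  returned          8     Nora      40            16
8   pending          2      Yui      44             4
9   shipped          7      Yui      43            14
group by customer, sum of ship_days_x2:
customer
Gus     42
Nora    62
Tom      6
Yui     18
Name: ship_days_x2, dtype: int64
reset_index():
  customer  ship_days_x2
0      Gus            42
1     Nora            62
2      Tom             6
3      Yui            18
filter rows where customer in ['Gus', 'Yui', 'Nora']:
  customer  ship_days_x2
0      Gus            42
1     Nora            62
3      Yui            18
sum of column 'ship_days_x2' → 122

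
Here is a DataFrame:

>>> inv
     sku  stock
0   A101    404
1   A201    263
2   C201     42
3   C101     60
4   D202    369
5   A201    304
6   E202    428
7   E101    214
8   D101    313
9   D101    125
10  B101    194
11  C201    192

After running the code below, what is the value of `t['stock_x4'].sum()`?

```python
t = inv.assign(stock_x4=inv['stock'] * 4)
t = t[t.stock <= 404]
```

add column stock_x4 = inv['stock'] * 4:
     sku  stock  stock_x4
0   A101    404      1616
1   A201    263      1052
2   C201     42       168
3   C101     60       240
4   D202    369      1476
5   A201    304      1216
6   E202    428      1712
7   E101    214       856
8   D101    313      1252
9   D101    125       500
10  B101    194       776
11  C201    192       768
filter rows where stock <= 404:
     sku  stock  stock_x4
0   A101    404      1616
1   A201    263      1052
2   C201     42       168
3   C101     60       240
4   D202    369      1476
5   A201    304      1216
7   E101    214       856
8   D101    313      1252
9   D101    125       500
10  B101    194       776
11  C201    192       768

9920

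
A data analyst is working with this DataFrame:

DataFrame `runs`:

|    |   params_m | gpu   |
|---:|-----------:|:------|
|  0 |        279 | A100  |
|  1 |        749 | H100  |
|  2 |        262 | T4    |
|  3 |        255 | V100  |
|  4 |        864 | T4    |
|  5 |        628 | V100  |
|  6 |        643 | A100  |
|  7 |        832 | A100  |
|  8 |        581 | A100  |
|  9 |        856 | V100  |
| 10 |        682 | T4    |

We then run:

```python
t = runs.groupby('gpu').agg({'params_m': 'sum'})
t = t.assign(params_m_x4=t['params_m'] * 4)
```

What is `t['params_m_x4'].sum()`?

26524

group by gpu, sum of params_m:
      params_m
gpu           
A100      2335
H100       749
T4        1808
V100      1739
add column params_m_x4 = t['params_m'] * 4:
      params_m  params_m_x4
gpu                        
A100      2335         9340
H100       749         2996
T4        1808         7232
V100      1739         6956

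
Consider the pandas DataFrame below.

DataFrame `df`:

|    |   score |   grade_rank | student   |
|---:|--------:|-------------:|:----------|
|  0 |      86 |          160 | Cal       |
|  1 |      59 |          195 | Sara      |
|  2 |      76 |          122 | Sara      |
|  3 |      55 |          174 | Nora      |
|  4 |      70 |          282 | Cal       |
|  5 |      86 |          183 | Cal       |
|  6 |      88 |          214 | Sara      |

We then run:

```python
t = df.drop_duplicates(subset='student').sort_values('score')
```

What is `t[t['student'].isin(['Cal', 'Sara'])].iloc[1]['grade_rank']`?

drop duplicate student (keep=first):
   score  grade_rank student
0     86         160     Cal
1     59         195    Sara
3     55         174    Nora
sort by score:
   score  grade_rank student
3     55         174    Nora
1     59         195    Sara
0     86         160     Cal
filter rows where student in ['Cal', 'Sara']:
   score  grade_rank student
1     59         195    Sara
0     86         160     Cal
Reading off the value at position 1, column 'grade_rank', we get 160.

160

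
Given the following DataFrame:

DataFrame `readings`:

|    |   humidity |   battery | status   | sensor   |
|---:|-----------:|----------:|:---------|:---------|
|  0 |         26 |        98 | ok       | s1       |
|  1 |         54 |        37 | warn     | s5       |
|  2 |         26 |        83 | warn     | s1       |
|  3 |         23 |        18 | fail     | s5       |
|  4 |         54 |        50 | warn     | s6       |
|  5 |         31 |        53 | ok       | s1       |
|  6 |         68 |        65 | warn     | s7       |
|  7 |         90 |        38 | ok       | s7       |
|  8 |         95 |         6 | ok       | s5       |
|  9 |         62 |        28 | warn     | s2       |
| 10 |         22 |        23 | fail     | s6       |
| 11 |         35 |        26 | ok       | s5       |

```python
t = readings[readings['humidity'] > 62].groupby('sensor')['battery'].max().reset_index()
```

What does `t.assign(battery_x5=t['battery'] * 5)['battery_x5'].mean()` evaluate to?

177.5

filter rows where humidity > 62:
   humidity  battery status sensor
6        68       65   warn     s7
7        90       38     ok     s7
8        95        6     ok     s5
group by sensor, max of battery:
sensor
s5     6
s7    65
Name: battery, dtype: int64
reset_index():
  sensor  battery
0     s5        6
1     s7       65
add column battery_x5 = t['battery'] * 5:
  sensor  battery  battery_x5
0     s5        6          30
1     s7       65         325
mean of column 'battery_x5' → 177.5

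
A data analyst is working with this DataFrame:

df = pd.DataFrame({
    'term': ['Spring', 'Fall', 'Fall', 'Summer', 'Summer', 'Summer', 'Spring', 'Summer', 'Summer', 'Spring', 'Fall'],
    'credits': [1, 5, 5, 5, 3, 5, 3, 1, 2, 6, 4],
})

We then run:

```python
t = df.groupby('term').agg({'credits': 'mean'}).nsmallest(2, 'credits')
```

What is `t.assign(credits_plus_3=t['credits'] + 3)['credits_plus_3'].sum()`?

group by term, mean of credits:
         credits
term            
Fall    4.666667
Spring  3.333333
Summer  3.200000
take 2 rows with smallest credits:
         credits
term            
Summer  3.200000
Spring  3.333333
add column credits_plus_3 = t['credits'] + 3:
         credits  credits_plus_3
term                            
Summer  3.200000        6.200000
Spring  3.333333        6.333333

12.5333333333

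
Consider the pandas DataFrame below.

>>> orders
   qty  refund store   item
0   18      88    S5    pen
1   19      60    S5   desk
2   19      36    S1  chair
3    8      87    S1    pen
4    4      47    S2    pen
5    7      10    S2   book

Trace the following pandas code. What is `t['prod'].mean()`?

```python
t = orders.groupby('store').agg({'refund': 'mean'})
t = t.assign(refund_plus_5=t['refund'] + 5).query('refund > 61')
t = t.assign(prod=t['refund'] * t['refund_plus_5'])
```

group by store, mean of refund:
       refund
store        
S1       61.5
S2       28.5
S5       74.0
add column refund_plus_5 = t['refund'] + 5:
       refund  refund_plus_5
store                       
S1       61.5           66.5
S2       28.5           33.5
S5       74.0           79.0
filter rows where refund > 61:
       refund  refund_plus_5
store                       
S1       61.5           66.5
S5       74.0           79.0
add column prod = t['refund'] * t['refund_plus_5']:
       refund  refund_plus_5     prod
store                                
S1       61.5           66.5  4089.75
S5       74.0           79.0  5846.00
Reading off the mean of column 'prod', we get 4967.875.

4967.875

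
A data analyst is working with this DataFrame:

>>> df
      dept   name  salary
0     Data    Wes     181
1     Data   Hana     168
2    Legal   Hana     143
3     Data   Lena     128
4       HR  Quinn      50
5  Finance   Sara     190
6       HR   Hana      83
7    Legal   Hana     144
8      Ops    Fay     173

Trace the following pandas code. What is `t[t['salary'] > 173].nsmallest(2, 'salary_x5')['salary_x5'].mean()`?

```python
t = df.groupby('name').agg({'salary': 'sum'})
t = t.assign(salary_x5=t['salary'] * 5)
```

927.5

group by name, sum of salary:
       salary
name         
Fay       173
Hana      538
Lena      128
Quinn      50
Sara      190
Wes       181
add column salary_x5 = t['salary'] * 5:
       salary  salary_x5
name                    
Fay       173        865
Hana      538       2690
Lena      128        640
Quinn      50        250
Sara      190        950
Wes       181        905
filter rows where salary > 173:
      salary  salary_x5
name                   
Hana     538       2690
Sara     190        950
Wes      181        905
take 2 rows with smallest salary_x5:
      salary  salary_x5
name                   
Wes      181        905
Sara     190        950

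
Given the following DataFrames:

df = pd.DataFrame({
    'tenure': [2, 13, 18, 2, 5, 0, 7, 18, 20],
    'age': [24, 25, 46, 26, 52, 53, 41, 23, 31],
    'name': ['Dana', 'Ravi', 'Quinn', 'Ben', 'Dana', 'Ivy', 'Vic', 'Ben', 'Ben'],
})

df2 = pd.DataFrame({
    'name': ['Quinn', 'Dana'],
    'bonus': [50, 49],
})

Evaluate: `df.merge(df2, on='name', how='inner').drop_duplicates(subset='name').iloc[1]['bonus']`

merge on 'name' (how='inner') → 3 rows:
   tenure  age   name  bonus
0       2   24   Dana     49
1      18   46  Quinn     50
2       5   52   Dana     49
drop duplicate name (keep=first):
   tenure  age   name  bonus
0       2   24   Dana     49
1      18   46  Quinn     50

50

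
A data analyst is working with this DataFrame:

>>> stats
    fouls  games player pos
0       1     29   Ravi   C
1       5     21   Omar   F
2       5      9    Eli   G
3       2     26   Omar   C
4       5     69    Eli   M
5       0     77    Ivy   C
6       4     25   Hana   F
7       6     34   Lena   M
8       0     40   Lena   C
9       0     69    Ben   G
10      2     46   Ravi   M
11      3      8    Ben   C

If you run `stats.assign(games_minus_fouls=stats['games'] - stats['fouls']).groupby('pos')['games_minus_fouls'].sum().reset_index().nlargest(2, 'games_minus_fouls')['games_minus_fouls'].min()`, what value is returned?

add column games_minus_fouls = stats['games'] - stats['fouls']:
    fouls  games player pos  games_minus_fouls
0       1     29   Ravi   C                 28
1       5     21   Omar   F                 16
2       5      9    Eli   G                  4
3       2     26   Omar   C                 24
4       5     69    Eli   M                 64
5       0     77    Ivy   C                 77
6       4     25   Hana   F                 21
7       6     34   Lena   M                 28
8       0     40   Lena   C                 40
9       0     69    Ben   G                 69
10      2     46   Ravi   M                 44
11      3      8    Ben   C                  5
group by pos, sum of games_minus_fouls:
pos
C    174
F     37
G     73
M    136
Name: games_minus_fouls, dtype: int64
reset_index():
  pos  games_minus_fouls
0   C                174
1   F                 37
2   G                 73
3   M                136
take 2 rows with largest games_minus_fouls:
  pos  games_minus_fouls
0   C                174
3   M                136

136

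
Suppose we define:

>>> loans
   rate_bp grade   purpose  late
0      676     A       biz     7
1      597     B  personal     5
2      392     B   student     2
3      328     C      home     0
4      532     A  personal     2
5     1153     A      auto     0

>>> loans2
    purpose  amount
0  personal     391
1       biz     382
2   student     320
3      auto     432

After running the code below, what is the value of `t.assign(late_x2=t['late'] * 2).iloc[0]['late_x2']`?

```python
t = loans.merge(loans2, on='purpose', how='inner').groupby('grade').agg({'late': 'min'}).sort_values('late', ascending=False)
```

4

merge on 'purpose' (how='inner') → 5 rows:
   rate_bp grade   purpose  late  amount
0      676     A       biz     7     382
1      597     B  personal     5     391
2      392     B   student     2     320
3      532     A  personal     2     391
4     1153     A      auto     0     432
group by grade, min of late:
       late
grade      
A         0
B         2
sort by late descending:
       late
grade      
B         2
A         0
add column late_x2 = t['late'] * 2:
       late  late_x2
grade               
B         2        4
A         0        0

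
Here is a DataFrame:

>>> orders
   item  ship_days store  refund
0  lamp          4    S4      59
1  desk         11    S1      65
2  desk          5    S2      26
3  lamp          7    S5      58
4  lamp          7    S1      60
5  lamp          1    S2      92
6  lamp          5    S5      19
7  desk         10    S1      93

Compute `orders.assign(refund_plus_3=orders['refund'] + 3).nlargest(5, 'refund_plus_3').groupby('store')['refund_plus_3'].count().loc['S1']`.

3

add column refund_plus_3 = orders['refund'] + 3:
   item  ship_days store  refund  refund_plus_3
0  lamp          4    S4      59             62
1  desk         11    S1      65             68
2  desk          5    S2      26             29
3  lamp          7    S5      58             61
4  lamp          7    S1      60             63
5  lamp          1    S2      92             95
6  lamp          5    S5      19             22
7  desk         10    S1      93             96
take 5 rows with largest refund_plus_3:
   item  ship_days store  refund  refund_plus_3
7  desk         10    S1      93             96
5  lamp          1    S2      92             95
1  desk         11    S1      65             68
4  lamp          7    S1      60             63
0  lamp          4    S4      59             62
group by store, count of refund_plus_3:
store
S1    3
S2    1
S4    1
Name: refund_plus_3, dtype: int64
Finally, value at index 'S1' = 3.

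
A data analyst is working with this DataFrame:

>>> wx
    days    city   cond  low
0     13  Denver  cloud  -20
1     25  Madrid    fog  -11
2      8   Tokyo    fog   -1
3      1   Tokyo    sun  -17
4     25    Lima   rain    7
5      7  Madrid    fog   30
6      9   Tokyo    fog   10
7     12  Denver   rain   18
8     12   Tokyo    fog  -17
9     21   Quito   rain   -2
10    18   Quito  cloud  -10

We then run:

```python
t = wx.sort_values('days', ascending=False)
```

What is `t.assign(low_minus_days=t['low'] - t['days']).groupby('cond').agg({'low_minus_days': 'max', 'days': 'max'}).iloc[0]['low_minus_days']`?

sort by days descending:
    days    city   cond  low
1     25  Madrid    fog  -11
4     25    Lima   rain    7
9     21   Quito   rain   -2
10    18   Quito  cloud  -10
0     13  Denver  cloud  -20
7     12  Denver   rain   18
8     12   Tokyo    fog  -17
6      9   Tokyo    fog   10
2      8   Tokyo    fog   -1
5      7  Madrid    fog   30
3      1   Tokyo    sun  -17
add column low_minus_days = t['low'] - t['days']:
    days    city   cond  low  low_minus_days
1     25  Madrid    fog  -11             -36
4     25    Lima   rain    7             -18
9     21   Quito   rain   -2             -23
10    18   Quito  cloud  -10             -28
0     13  Denver  cloud  -20             -33
7     12  Denver   rain   18               6
8     12   Tokyo    fog  -17             -29
6      9   Tokyo    fog   10               1
2      8   Tokyo    fog   -1              -9
5      7  Madrid    fog   30              23
3      1   Tokyo    sun  -17             -18
group by cond: max(low_minus_days), max(days):
       low_minus_days  days
cond                       
cloud             -28    18
fog                23    25
rain                6    25
sun               -18     1
Then the value at position 0, column 'low_minus_days': -28

-28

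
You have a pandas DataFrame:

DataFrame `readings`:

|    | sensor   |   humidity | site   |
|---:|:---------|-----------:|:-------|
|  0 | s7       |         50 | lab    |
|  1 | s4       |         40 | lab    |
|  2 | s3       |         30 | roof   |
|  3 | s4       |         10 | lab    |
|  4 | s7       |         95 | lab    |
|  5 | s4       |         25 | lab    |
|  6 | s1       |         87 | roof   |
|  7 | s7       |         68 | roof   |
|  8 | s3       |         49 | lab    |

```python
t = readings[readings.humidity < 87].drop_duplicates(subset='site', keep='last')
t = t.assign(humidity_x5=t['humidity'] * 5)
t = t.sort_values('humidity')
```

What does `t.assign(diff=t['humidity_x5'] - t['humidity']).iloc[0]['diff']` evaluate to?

filter rows where humidity < 87:
  sensor  humidity  site
0     s7        50   lab
1     s4        40   lab
2     s3        30  roof
3     s4        10   lab
5     s4        25   lab
7     s7        68  roof
8     s3        49   lab
drop duplicate site (keep=last):
  sensor  humidity  site
7     s7        68  roof
8     s3        49   lab
add column humidity_x5 = t['humidity'] * 5:
  sensor  humidity  site  humidity_x5
7     s7        68  roof          340
8     s3        49   lab          245
sort by humidity:
  sensor  humidity  site  humidity_x5
8     s3        49   lab          245
7     s7        68  roof          340
add column diff = t['humidity_x5'] - t['humidity']:
  sensor  humidity  site  humidity_x5  diff
8     s3        49   lab          245   196
7     s7        68  roof          340   272
Finally, value at position 0, column 'diff' = 196.

196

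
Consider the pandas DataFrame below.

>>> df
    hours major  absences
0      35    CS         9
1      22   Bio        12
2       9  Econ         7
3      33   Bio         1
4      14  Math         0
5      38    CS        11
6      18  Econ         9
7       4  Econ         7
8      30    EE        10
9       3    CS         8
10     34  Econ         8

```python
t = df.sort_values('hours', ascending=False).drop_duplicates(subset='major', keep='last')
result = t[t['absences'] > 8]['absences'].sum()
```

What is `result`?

22

sort by hours descending:
    hours major  absences
5      38    CS        11
0      35    CS         9
10     34  Econ         8
3      33   Bio         1
8      30    EE        10
1      22   Bio        12
6      18  Econ         9
4      14  Math         0
2       9  Econ         7
7       4  Econ         7
9       3    CS         8
drop duplicate major (keep=last):
   hours major  absences
8     30    EE        10
1     22   Bio        12
4     14  Math         0
7      4  Econ         7
9      3    CS         8
filter rows where absences > 8:
   hours major  absences
8     30    EE        10
1     22   Bio        12
Hence 22.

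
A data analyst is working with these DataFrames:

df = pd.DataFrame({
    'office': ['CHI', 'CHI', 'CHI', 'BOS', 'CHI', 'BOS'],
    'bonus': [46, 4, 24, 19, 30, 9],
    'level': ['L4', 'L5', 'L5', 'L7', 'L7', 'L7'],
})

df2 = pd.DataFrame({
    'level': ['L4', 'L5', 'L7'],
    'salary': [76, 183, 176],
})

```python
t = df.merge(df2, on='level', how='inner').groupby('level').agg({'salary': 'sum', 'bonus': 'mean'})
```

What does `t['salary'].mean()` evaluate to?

merge on 'level' (how='inner') → 6 rows:
  office  bonus level  salary
0    CHI     46    L4      76
1    CHI      4    L5     183
2    CHI     24    L5     183
3    BOS     19    L7     176
4    CHI     30    L7     176
5    BOS      9    L7     176
group by level: sum(salary), mean(bonus):
       salary      bonus
level                   
L4         76  46.000000
L5        366  14.000000
L7        528  19.333333
Finally, mean of column 'salary' = 323.333333333.

323.333333333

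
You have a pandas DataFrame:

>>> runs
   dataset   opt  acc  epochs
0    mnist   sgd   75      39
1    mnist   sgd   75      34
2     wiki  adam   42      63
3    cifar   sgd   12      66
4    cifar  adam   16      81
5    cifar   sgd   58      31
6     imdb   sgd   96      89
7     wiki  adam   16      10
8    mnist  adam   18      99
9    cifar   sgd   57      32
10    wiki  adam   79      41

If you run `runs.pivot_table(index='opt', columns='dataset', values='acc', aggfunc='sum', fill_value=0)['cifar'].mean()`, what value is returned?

71.5

pivot: rows=opt, cols=dataset, sum(acc):
dataset  cifar  imdb  mnist  wiki
opt                              
adam        16     0     18   137
sgd        127    96    150     0
So mean() = 71.5.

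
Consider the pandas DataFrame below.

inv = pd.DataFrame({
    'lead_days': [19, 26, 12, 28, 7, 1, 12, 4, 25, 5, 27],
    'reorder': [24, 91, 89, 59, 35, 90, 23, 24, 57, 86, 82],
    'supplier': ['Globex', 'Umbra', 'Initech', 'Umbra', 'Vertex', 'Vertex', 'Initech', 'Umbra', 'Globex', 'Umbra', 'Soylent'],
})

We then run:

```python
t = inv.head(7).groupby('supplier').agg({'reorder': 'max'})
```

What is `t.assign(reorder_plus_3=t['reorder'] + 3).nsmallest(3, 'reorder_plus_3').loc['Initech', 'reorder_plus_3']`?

92

take first 7 rows:
   lead_days  reorder supplier
0         19       24   Globex
1         26       91    Umbra
2         12       89  Initech
3         28       59    Umbra
4          7       35   Vertex
5          1       90   Vertex
6         12       23  Initech
group by supplier, max of reorder:
          reorder
supplier         
Globex         24
Initech        89
Umbra          91
Vertex         90
add column reorder_plus_3 = t['reorder'] + 3:
          reorder  reorder_plus_3
supplier                         
Globex         24              27
Initech        89              92
Umbra          91              94
Vertex         90              93
take 3 rows with smallest reorder_plus_3:
          reorder  reorder_plus_3
supplier                         
Globex         24              27
Initech        89              92
Vertex         90              93
The value at row 'Initech', column 'reorder_plus_3' is 92.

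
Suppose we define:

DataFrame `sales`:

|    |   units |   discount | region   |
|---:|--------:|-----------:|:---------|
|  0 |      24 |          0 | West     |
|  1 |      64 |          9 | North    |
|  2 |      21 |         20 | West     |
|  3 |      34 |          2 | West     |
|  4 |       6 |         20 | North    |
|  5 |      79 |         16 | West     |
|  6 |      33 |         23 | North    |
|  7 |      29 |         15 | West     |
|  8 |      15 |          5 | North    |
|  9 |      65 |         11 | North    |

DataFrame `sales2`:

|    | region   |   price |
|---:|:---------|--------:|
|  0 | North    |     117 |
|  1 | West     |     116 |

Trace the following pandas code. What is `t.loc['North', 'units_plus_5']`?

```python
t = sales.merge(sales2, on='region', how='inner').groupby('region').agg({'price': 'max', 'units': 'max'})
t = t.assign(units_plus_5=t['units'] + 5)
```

70

merge on 'region' (how='inner') → 10 rows:
   units  discount region  price
0     24         0   West    116
1     64         9  North    117
2     21        20   West    116
3     34         2   West    116
4      6        20  North    117
5     79        16   West    116
6     33        23  North    117
7     29        15   West    116
8     15         5  North    117
9     65        11  North    117
group by region: max(price), max(units):
        price  units
region              
North     117     65
West      116     79
add column units_plus_5 = t['units'] + 5:
        price  units  units_plus_5
region                            
North     117     65            70
West      116     79            84
Taking the value at row 'North', column 'units_plus_5' gives 70.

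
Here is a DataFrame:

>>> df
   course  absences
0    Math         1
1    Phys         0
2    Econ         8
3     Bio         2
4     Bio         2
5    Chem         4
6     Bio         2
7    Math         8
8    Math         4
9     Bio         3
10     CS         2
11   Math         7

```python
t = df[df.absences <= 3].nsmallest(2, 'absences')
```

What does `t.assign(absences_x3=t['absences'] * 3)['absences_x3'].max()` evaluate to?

3

filter rows where absences <= 3:
   course  absences
0    Math         1
1    Phys         0
3     Bio         2
4     Bio         2
6     Bio         2
9     Bio         3
10     CS         2
take 2 rows with smallest absences:
  course  absences
1   Phys         0
0   Math         1
add column absences_x3 = t['absences'] * 3:
  course  absences  absences_x3
1   Phys         0            0
0   Math         1            3
The max of column 'absences_x3' is 3.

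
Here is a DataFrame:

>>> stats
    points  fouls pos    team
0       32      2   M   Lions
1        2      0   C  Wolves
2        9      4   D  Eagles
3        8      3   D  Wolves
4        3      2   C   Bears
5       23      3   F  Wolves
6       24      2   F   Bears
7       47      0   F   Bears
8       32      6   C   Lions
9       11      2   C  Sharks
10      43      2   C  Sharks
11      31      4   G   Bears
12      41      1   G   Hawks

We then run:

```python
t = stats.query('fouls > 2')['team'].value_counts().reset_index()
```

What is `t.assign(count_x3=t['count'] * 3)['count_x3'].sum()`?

15

filter rows where fouls > 2:
    points  fouls pos    team
2        9      4   D  Eagles
3        8      3   D  Wolves
5       23      3   F  Wolves
8       32      6   C   Lions
11      31      4   G   Bears
value_counts of team:
team
Wolves    2
Eagles    1
Lions     1
Bears     1
Name: count, dtype: int64
reset_index():
     team  count
0  Wolves      2
1  Eagles      1
2   Lions      1
3   Bears      1
add column count_x3 = t['count'] * 3:
     team  count  count_x3
0  Wolves      2         6
1  Eagles      1         3
2   Lions      1         3
3   Bears      1         3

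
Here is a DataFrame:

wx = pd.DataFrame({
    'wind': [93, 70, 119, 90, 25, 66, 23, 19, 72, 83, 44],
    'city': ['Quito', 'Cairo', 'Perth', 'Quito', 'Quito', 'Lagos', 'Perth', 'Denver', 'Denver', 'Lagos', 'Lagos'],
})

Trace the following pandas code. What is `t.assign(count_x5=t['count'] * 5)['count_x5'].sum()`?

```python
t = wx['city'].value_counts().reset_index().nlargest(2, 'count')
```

30

value_counts of city:
city
Quito     3
Lagos     3
Perth     2
Denver    2
Cairo     1
Name: count, dtype: int64
reset_index():
     city  count
0   Quito      3
1   Lagos      3
2   Perth      2
3  Denver      2
4   Cairo      1
take 2 rows with largest count:
    city  count
0  Quito      3
1  Lagos      3
add column count_x5 = t['count'] * 5:
    city  count  count_x5
0  Quito      3        15
1  Lagos      3        15
Then the sum of column 'count_x5': 30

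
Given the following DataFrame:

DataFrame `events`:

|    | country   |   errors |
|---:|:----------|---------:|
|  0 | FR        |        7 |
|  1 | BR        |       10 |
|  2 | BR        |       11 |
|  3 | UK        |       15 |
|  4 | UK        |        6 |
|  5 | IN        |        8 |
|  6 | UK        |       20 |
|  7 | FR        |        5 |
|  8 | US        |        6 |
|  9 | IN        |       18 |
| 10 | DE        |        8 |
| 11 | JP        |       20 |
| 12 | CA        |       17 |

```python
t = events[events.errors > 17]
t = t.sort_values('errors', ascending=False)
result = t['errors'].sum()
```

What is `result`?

filter rows where errors > 17:
   country  errors
6       UK      20
9       IN      18
11      JP      20
sort by errors descending:
   country  errors
6       UK      20
11      JP      20
9       IN      18
So sum() = 58.

58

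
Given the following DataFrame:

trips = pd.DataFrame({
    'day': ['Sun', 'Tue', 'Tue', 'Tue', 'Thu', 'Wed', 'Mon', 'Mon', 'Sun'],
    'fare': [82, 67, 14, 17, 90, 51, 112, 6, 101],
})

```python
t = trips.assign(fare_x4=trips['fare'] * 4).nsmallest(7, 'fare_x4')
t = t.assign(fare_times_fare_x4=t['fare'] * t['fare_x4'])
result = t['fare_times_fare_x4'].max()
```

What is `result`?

32400

add column fare_x4 = trips['fare'] * 4:
   day  fare  fare_x4
0  Sun    82      328
1  Tue    67      268
2  Tue    14       56
3  Tue    17       68
4  Thu    90      360
5  Wed    51      204
6  Mon   112      448
7  Mon     6       24
8  Sun   101      404
take 7 rows with smallest fare_x4:
   day  fare  fare_x4
7  Mon     6       24
2  Tue    14       56
3  Tue    17       68
5  Wed    51      204
1  Tue    67      268
0  Sun    82      328
4  Thu    90      360
add column fare_times_fare_x4 = t['fare'] * t['fare_x4']:
   day  fare  fare_x4  fare_times_fare_x4
7  Mon     6       24                 144
2  Tue    14       56                 784
3  Tue    17       68                1156
5  Wed    51      204               10404
1  Tue    67      268               17956
0  Sun    82      328               26896
4  Thu    90      360               32400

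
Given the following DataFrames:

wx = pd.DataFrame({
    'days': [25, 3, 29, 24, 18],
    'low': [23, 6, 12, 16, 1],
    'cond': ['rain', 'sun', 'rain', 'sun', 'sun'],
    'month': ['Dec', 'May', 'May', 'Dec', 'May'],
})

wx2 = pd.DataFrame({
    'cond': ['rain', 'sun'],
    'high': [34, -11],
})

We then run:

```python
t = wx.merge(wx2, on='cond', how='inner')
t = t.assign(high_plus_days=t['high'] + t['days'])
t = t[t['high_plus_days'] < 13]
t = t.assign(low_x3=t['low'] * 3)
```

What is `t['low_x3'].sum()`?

merge on 'cond' (how='inner') → 5 rows:
   days  low  cond month  high
0    25   23  rain   Dec    34
1     3    6   sun   May   -11
2    29   12  rain   May    34
3    24   16   sun   Dec   -11
4    18    1   sun   May   -11
add column high_plus_days = t['high'] + t['days']:
   days  low  cond month  high  high_plus_days
0    25   23  rain   Dec    34              59
1     3    6   sun   May   -11              -8
2    29   12  rain   May    34              63
3    24   16   sun   Dec   -11              13
4    18    1   sun   May   -11               7
filter rows where high_plus_days < 13:
   days  low cond month  high  high_plus_days
1     3    6  sun   May   -11              -8
4    18    1  sun   May   -11               7
add column low_x3 = t['low'] * 3:
   days  low cond month  high  high_plus_days  low_x3
1     3    6  sun   May   -11              -8      18
4    18    1  sun   May   -11               7       3

21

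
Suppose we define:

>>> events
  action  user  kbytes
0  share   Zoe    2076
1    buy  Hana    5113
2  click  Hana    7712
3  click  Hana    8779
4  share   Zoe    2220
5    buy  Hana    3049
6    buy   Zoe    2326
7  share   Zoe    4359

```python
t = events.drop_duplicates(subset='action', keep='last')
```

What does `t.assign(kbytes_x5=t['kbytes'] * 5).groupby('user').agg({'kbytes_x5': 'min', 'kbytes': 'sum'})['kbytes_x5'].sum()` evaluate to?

drop duplicate action (keep=last):
  action  user  kbytes
3  click  Hana    8779
6    buy   Zoe    2326
7  share   Zoe    4359
add column kbytes_x5 = t['kbytes'] * 5:
  action  user  kbytes  kbytes_x5
3  click  Hana    8779      43895
6    buy   Zoe    2326      11630
7  share   Zoe    4359      21795
group by user: min(kbytes_x5), sum(kbytes):
      kbytes_x5  kbytes
user                   
Hana      43895    8779
Zoe       11630    6685

55525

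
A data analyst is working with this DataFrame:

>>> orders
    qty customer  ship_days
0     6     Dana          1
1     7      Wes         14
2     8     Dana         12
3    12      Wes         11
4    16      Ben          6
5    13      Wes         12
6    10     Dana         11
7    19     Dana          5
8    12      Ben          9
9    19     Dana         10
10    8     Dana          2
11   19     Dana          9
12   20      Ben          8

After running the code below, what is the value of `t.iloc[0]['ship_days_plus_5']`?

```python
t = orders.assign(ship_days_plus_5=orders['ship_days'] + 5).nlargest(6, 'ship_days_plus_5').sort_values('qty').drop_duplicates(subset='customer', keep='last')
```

17

add column ship_days_plus_5 = orders['ship_days'] + 5:
    qty customer  ship_days  ship_days_plus_5
0     6     Dana          1                 6
1     7      Wes         14                19
2     8     Dana         12                17
3    12      Wes         11                16
4    16      Ben          6                11
5    13      Wes         12                17
6    10     Dana         11                16
7    19     Dana          5                10
8    12      Ben          9                14
9    19     Dana         10                15
10    8     Dana          2                 7
11   19     Dana          9                14
12   20      Ben          8                13
take 6 rows with largest ship_days_plus_5:
   qty customer  ship_days  ship_days_plus_5
1    7      Wes         14                19
2    8     Dana         12                17
5   13      Wes         12                17
3   12      Wes         11                16
6   10     Dana         11                16
9   19     Dana         10                15
sort by qty:
   qty customer  ship_days  ship_days_plus_5
1    7      Wes         14                19
2    8     Dana         12                17
6   10     Dana         11                16
3   12      Wes         11                16
5   13      Wes         12                17
9   19     Dana         10                15
drop duplicate customer (keep=last):
   qty customer  ship_days  ship_days_plus_5
5   13      Wes         12                17
9   19     Dana         10                15
Reading off the value at position 0, column 'ship_days_plus_5', we get 17.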